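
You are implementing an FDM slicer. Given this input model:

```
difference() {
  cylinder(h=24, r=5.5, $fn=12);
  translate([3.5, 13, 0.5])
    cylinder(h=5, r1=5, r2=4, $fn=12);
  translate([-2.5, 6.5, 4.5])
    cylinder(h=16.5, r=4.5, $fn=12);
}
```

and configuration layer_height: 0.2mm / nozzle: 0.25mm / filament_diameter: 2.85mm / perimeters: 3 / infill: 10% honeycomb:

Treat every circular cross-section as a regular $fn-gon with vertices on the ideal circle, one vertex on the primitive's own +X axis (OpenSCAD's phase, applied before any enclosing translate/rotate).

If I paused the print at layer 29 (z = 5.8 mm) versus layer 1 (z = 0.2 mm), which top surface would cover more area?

Layer 29 (z = 5.8): the r=5.5 cylinder contributes a regular 12-gon of circumradius 5.5 (area = (12/2)·5.500²·sin(360°/12) = 90.75 mm²); the cone at (3.5, 13) is absent (z outside [0.5, 5.5]); the cylinder at (-2.5, 6.5): section is a regular 12-gon, circumradius r=4.5 (area = (12/2)·4.500²·sin(360°/12) = 60.75 mm²); Subtracting the remaining from the first: starting from the r=5.5 cylinder (90.75 mm²), the r=4.5 cylinder at (-2.5, 6.5) partially overlaps it — only the 13.16 mm² overlap (of its 60.75 mm²) is removed, clipping the outline — area = 77.59 mm². So its area = 77.59 mm². Layer 1 (z = 0.2): the r=5.5 cylinder contributes a regular 12-gon of circumradius 5.5 (area = (12/2)·5.500²·sin(360°/12) = 90.75 mm²); the cone at (3.5, 13) is not intersected at this z (z outside [0.5, 5.5]); the cylinder at (-2.5, 6.5) is absent (z outside [4.5, 21]); Subtracting the remaining from the first: none of the subtracted shapes is present at this height, so the r=5.5 cylinder is unchanged — area = 90.75 mm². So its area = 90.75 mm². Layer 1 is larger (90.75 vs 77.59 mm²).

layer 1 (z = 0.2 mm)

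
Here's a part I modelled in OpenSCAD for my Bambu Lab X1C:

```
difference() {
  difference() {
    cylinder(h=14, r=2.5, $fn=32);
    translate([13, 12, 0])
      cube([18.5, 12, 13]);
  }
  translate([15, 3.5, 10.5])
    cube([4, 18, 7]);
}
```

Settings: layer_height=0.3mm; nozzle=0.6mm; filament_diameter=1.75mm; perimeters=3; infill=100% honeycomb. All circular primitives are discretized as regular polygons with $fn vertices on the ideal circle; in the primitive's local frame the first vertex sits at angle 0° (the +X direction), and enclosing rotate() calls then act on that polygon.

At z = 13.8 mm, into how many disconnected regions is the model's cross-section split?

At z = 13.8 mm: the r=2.5 cylinder gives a regular 32-gon of circumradius 2.5 (constant along its height); the cube at (13, 12) is not intersected at this z (z outside [0, 13]); After the difference (first − rest): none of the subtracted shapes is present at this height, so the r=2.5 cylinder is unchanged — 1 connected region; the cube at (15, 3.5) is present — its section is the full 4×18 rectangle; Subtracting the remaining from the first: starting from the result so far, the 4×18 cube at (15, 3.5) misses the remaining region (no effect) — 1 connected region. The result has 1 disconnected region.

1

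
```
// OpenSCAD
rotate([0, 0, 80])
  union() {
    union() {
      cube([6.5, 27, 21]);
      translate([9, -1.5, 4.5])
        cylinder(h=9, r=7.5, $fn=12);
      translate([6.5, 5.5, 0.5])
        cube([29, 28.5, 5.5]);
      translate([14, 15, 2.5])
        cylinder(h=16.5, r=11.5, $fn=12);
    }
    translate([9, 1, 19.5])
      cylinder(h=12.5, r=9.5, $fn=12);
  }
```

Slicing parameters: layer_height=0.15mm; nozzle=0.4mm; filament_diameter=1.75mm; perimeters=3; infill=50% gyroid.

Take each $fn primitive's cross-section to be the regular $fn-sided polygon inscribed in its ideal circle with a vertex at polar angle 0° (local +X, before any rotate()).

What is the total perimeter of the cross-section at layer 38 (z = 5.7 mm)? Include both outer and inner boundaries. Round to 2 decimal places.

153.62 mm

At z = 5.7 mm: the 6.5×27 cube contributes its full rectangle (perimeter 67.00 mm); the cylinder at (9, -1.5): section is a regular 12-gon, circumradius r=7.5 (perimeter = 2·12·7.500·sin(180°/12) = 46.59 mm); the cube at (6.5, 5.5) is present — its section is the full 29×28.5 rectangle (perimeter 115.00 mm); the r=11.5 cylinder at (14, 15) gives a regular 12-gon of circumradius 11.5 (constant along its height) (perimeter = 2·12·11.500·sin(180°/12) = 71.43 mm); Taking the union: the regions partially overlap (shared area 405.72 mm²), so the edge portions inside another operand are dropped and the merged outline is re-measured after clipping — boundary (outer + 1 inner loop) = 153.62 mm; the cylinder at (9, 1) does not reach this height (z outside [19.5, 32]); Taking the union: only that combined region is present, so the union is just that shape — boundary (outer + 1 inner loop) = 153.62 mm; (whole slice rotated 80° about Z — lengths, areas and connectivity unchanged). Overall, the cross-section is one region with 1 hole. Total boundary length (outer + inner) = 153.62 mm.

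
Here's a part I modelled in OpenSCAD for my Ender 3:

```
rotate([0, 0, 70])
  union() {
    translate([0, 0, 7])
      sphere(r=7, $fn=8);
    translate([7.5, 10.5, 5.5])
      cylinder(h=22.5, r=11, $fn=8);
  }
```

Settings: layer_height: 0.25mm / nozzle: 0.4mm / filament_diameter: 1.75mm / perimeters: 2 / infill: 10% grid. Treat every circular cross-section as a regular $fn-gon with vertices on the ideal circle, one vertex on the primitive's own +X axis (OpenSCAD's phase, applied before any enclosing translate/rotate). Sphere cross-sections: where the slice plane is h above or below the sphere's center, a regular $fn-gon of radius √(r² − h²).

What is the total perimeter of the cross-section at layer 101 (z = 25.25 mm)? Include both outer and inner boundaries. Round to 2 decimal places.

At z = 25.25 mm: the sphere is absent (|z−center|=18.250 > r=7); the cylinder at (7.5, 10.5): section is a regular 8-gon, circumradius r=11 (perimeter = 2·8·11.000·sin(180°/8) = 67.35 mm); Combining (union): only the r=11 cylinder at (7.5, 10.5) is present, so the union is just that shape — boundary = 67.35 mm; (rotated 70° about Z; rotation is an isometry so areas/perimeters/island counts are preserved). Overall, the cross-section is a single solid region. Total boundary length (outer) = 67.35 mm.

67.35 mm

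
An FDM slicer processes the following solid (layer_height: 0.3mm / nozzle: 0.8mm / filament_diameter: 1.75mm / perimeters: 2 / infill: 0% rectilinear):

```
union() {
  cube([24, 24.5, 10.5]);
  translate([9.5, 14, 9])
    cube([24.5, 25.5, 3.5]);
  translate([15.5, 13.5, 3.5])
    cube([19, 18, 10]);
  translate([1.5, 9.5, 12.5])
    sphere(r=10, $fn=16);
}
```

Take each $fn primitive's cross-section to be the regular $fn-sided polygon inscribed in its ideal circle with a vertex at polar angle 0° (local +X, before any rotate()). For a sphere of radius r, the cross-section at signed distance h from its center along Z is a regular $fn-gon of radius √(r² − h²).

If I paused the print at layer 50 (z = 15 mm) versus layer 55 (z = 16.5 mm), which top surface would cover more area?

Layer 50 (z = 15): the cube is not intersected at this z (z outside [0, 10.5]); the cube at (9.5, 14) does not reach this height (z outside [9, 12.5]); the cube at (15.5, 13.5) is not intersected at this z (z outside [3.5, 13.5]); the r=10 sphere at (1.5, 9.5) contributes a regular 16-gon of circumradius √(10²−2.5²) = 9.682 (area = (16/2)·9.682²·sin(360°/16) = 287.01 mm²); Taking the union: only the r=10 sphere at (1.5, 9.5) is present, so the union is just that shape — area = 287.01 mm². So its area = 287.01 mm². Layer 55 (z = 16.5): the cube is not intersected at this z (z outside [0, 10.5]); the cube at (9.5, 14) is not intersected at this z (z outside [9, 12.5]); the cube at (15.5, 13.5) does not reach this height (z outside [3.5, 13.5]); the sphere at (1.5, 9.5): section is a regular 16-gon, circumradius = √(r²−h²) = √(10²−4²) = 9.165 (area = (16/2)·9.165²·sin(360°/16) = 257.16 mm²); Taking the union: only the r=10 sphere at (1.5, 9.5) is present, so the union is just that shape — area = 257.16 mm². So its area = 257.16 mm². Layer 50 is larger (287.01 vs 257.16 mm²).

layer 50 (z = 15 mm)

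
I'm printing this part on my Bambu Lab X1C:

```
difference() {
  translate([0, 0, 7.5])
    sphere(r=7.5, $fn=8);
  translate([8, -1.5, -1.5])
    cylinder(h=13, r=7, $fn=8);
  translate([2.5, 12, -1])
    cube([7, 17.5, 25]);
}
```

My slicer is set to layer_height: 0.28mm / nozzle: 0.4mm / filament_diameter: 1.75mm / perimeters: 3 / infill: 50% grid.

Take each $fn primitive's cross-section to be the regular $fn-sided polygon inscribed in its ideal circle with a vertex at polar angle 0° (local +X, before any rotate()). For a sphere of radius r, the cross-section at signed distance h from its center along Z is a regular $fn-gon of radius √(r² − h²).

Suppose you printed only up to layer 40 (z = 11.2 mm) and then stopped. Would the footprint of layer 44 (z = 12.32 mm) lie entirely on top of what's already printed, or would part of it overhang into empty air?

part overhangs

Compare the two slices. At z = 11.2: the r=7.5 sphere slices to a regular 8-gon of circumradius 6.524 (√(r²−h²) with h=3.7 from center) (area = (8/2)·6.524²·sin(360°/8) = 120.38 mm²); the r=7 cylinder at (8, -1.5) contributes a regular 8-gon of circumradius 7 (area = (8/2)·7.000²·sin(360°/8) = 138.59 mm²); the 7×17.5 cube at (2.5, 12) contributes its full rectangle (area 122.50 mm²); Subtracting the remaining from the first: starting from the r=7.5 sphere (120.38 mm²), the r=7 cylinder at (8, -1.5) partially overlaps it — only the 32.28 mm² overlap (of its 138.59 mm²) is removed, clipping the outline; the 7×17.5 cube at (2.5, 12) misses the remaining region (no effect) — area = 88.10 mm². At z = 12.32: the r=7.5 sphere slices to a regular 8-gon of circumradius 5.746 (√(r²−h²) with h=4.82 from center) (area = (8/2)·5.746²·sin(360°/8) = 93.39 mm²); the cylinder at (8, -1.5) is not intersected at this z (z outside [-1.5, 11.5]); the cube at (2.5, 12) (footprint 7×17.5) is included at this height (area 122.50 mm²); Taking the first minus the rest: starting from the r=7.5 sphere (93.39 mm²), the 7×17.5 cube at (2.5, 12) misses the remaining region (no effect) — area = 93.39 mm². Checking containment: at z = 12.32 the cross-section extends beyond the z = 11.2 cross-section by about 24.33 mm².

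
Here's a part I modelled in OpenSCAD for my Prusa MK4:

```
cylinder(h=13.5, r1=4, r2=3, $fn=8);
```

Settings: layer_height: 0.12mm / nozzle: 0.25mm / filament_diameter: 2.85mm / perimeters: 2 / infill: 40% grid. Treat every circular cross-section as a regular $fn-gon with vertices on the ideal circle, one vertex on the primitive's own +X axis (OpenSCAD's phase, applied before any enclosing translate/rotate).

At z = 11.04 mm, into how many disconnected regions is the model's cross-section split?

At z = 11.04 mm: the cone: at t=0.818 of its height the radius interpolates to r₁+(r₂−r₁)t = 3.182, giving a regular 8-gon of that circumradius. The result has 1 disconnected region.

1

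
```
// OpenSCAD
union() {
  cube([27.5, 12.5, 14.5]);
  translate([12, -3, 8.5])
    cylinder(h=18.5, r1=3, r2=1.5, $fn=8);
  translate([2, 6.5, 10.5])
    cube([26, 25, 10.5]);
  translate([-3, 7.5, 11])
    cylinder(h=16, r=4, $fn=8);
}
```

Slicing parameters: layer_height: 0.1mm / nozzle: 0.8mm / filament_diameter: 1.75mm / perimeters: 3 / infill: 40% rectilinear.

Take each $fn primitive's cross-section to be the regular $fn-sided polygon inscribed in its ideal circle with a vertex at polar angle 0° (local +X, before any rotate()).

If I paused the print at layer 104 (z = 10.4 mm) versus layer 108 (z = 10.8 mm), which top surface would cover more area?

Layer 104 (z = 10.4): the cube is present — its section is the full 27.5×12.5 rectangle (area 343.75 mm²); the cone at (12, -3): at t=0.103 of its height the radius interpolates to r₁+(r₂−r₁)t = 2.846, giving a regular 8-gon of that circumradius (area = (8/2)·2.846²·sin(360°/8) = 22.91 mm²); the cube at (2, 6.5) is absent (z outside [10.5, 21]); the cylinder at (-3, 7.5) is absent (z outside [11, 27]); Merging all regions: the 2 present regions are separate (no shared area or edge), so areas and boundary lengths simply add and each stays a separate island — area = 366.66 mm². So its area = 366.66 mm². Layer 108 (z = 10.8): the cube (footprint 27.5×12.5) is included at this height (area 343.75 mm²); the cone at (12, -3) (r1=3→r2=1.5) has section circumradius 2.814 here — a regular 8-gon (area = (8/2)·2.814²·sin(360°/8) = 22.39 mm²); the cube at (2, 6.5) (footprint 26×25) is included at this height (area 650.00 mm²); the cylinder at (-3, 7.5) is not intersected at this z (z outside [11, 27]); Taking the union: the regions partially overlap — summed areas 1016.14 mm² minus the doubly-counted overlap 153.00 mm² gives 863.14 mm² — area = 863.14 mm². So its area = 863.14 mm². Layer 108 is larger (863.14 vs 366.66 mm²).

layer 108 (z = 10.8 mm)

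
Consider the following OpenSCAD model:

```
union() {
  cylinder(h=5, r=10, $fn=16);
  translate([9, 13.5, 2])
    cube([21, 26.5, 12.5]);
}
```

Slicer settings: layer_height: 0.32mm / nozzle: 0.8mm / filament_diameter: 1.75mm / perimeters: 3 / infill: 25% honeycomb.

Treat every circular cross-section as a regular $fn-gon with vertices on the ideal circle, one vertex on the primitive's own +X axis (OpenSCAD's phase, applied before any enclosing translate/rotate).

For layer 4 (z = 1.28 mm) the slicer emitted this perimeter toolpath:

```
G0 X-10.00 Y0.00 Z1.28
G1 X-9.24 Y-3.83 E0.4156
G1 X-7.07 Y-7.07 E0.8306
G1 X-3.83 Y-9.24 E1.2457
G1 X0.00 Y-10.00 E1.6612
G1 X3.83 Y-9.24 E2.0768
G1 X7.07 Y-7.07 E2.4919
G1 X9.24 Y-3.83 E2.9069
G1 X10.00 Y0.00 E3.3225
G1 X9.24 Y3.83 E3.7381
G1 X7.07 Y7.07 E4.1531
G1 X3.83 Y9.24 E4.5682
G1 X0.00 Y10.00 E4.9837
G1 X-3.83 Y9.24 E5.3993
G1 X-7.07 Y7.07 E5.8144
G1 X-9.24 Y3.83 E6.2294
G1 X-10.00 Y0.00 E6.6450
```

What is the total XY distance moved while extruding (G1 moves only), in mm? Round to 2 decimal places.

62.43 mm

Sum the Euclidean lengths of each G1 segment: total = 62.43 mm.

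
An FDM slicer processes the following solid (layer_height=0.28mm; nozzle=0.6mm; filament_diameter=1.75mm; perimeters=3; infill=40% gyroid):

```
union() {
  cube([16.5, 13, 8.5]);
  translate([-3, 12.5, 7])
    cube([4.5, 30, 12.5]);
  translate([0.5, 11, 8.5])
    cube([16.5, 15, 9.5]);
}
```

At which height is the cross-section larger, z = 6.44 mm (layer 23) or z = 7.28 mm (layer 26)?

layer 26 (z = 7.28 mm)

Layer 23 (z = 6.44): the cube (footprint 16.5×13) is included at this height (area 214.50 mm²); the cube at (-3, 12.5) is absent (z outside [7, 19.5]); the cube at (0.5, 11) is not intersected at this z (z outside [8.5, 18]); Taking the union: only the 16.5×13 cube is present, so the union is just that shape — area = 214.50 mm². So its area = 214.50 mm². Layer 26 (z = 7.28): the 16.5×13 cube contributes its full rectangle (area 214.50 mm²); the cube at (-3, 12.5) (footprint 4.5×30) is included at this height (area 135.00 mm²); the cube at (0.5, 11) does not reach this height (z outside [8.5, 18]); Merging all regions: the regions partially overlap — summed areas 349.50 mm² minus the doubly-counted overlap 0.75 mm² gives 348.75 mm² — area = 348.75 mm². So its area = 348.75 mm². Layer 26 is larger (348.75 vs 214.50 mm²).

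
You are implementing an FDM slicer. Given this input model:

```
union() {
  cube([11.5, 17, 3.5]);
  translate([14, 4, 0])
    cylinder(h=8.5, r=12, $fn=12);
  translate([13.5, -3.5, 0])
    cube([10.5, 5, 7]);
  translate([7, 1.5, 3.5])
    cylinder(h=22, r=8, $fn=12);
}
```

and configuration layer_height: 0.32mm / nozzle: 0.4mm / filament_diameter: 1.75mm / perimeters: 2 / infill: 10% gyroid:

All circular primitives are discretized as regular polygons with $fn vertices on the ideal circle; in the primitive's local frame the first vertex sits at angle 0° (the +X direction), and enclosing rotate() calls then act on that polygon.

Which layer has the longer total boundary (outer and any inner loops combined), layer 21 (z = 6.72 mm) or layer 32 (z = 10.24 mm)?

Layer 21 (z = 6.72): the cube is absent (z outside [0, 3.5]); the r=12 cylinder at (14, 4) contributes a regular 12-gon of circumradius 12 (perimeter = 2·12·12.000·sin(180°/12) = 74.54 mm); the cube at (13.5, -3.5) is present — its section is the full 10.5×5 rectangle (perimeter 31.00 mm); the r=8 cylinder at (7, 1.5) gives a regular 12-gon of circumradius 8 (constant along its height) (perimeter = 2·12·8.000·sin(180°/12) = 49.69 mm); Merging all regions: the regions partially overlap (shared area 199.99 mm²), so the edge portions inside another operand are dropped and the merged outline is re-measured after clipping — boundary = 80.12 mm. So its perimeter = 80.12 mm. Layer 32 (z = 10.24): the cube does not reach this height (z outside [0, 3.5]); the cylinder at (14, 4) is absent (z outside [0, 8.5]); the cube at (13.5, -3.5) does not reach this height (z outside [0, 7]); the r=8 cylinder at (7, 1.5) gives a regular 12-gon of circumradius 8 (constant along its height) (perimeter = 2·12·8.000·sin(180°/12) = 49.69 mm); Taking the union: only the r=8 cylinder at (7, 1.5) is present, so the union is just that shape — boundary = 49.69 mm. So its perimeter = 49.69 mm. Layer 21 is larger (80.12 vs 49.69 mm).

layer 21 (z = 6.72 mm)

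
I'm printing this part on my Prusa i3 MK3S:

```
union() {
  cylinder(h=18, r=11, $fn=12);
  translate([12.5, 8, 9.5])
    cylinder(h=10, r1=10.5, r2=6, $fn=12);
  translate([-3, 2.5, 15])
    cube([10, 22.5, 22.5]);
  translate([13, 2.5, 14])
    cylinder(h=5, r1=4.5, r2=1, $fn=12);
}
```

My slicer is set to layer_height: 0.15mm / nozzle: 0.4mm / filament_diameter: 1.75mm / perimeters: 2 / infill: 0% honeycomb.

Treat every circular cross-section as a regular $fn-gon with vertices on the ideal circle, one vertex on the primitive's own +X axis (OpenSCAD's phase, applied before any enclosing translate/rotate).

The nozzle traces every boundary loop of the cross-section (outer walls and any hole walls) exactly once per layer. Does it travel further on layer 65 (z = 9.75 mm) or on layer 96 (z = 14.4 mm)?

Layer 65 (z = 9.75): the r=11 cylinder contributes a regular 12-gon of circumradius 11 (perimeter = 2·12·11.000·sin(180°/12) = 68.33 mm); the cone at (12.5, 8): at t=0.025 of its height the radius interpolates to r₁+(r₂−r₁)t = 10.387, giving a regular 12-gon of that circumradius (perimeter = 2·12·10.387·sin(180°/12) = 64.52 mm); the cube at (-3, 2.5) is not intersected at this z (z outside [15, 37.5]); the cone at (13, 2.5) is not intersected at this z (z outside [14, 19]); Merging all regions: the regions partially overlap (shared area 61.42 mm²), so the edge portions inside another operand are dropped and the merged outline is re-measured after clipping — boundary = 100.25 mm. So its perimeter = 100.25 mm. Layer 96 (z = 14.4): the cylinder: section is a regular 12-gon, circumradius r=11 (perimeter = 2·12·11.000·sin(180°/12) = 68.33 mm); the cone at (12.5, 8): at t=0.490 of its height the radius interpolates to r₁+(r₂−r₁)t = 8.295, giving a regular 12-gon of that circumradius (perimeter = 2·12·8.295·sin(180°/12) = 51.53 mm); the cube at (-3, 2.5) is not intersected at this z (z outside [15, 37.5]); the cone at (13, 2.5): at t=0.080 of its height the radius interpolates to r₁+(r₂−r₁)t = 4.220, giving a regular 12-gon of that circumradius (perimeter = 2·12·4.220·sin(180°/12) = 26.21 mm); Merging all regions: the regions partially overlap (shared area 77.28 mm²), so the edge portions inside another operand are dropped and the merged outline is re-measured after clipping — boundary = 94.75 mm. So its perimeter = 94.75 mm. Layer 65 is larger (100.25 vs 94.75 mm).

layer 65 (z = 9.75 mm)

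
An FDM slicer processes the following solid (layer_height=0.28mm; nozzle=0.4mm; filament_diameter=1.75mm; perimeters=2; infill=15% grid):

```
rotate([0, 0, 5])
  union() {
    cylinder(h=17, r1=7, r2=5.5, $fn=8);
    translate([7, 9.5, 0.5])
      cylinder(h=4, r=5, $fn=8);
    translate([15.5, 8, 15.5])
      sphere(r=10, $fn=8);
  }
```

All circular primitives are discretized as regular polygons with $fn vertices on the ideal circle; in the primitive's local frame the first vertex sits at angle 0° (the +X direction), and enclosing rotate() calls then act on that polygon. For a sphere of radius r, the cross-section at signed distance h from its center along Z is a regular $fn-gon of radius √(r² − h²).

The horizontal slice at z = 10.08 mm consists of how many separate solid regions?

At z = 10.08 mm: the cone: at t=0.593 of its height the radius interpolates to r₁+(r₂−r₁)t = 6.111, giving a regular 8-gon of that circumradius; the cylinder at (7, 9.5) is absent (z outside [0.5, 4.5]); the r=10 sphere at (15.5, 8) slices to a regular 8-gon of circumradius 8.404 (√(r²−h²) with h=5.42 from center); Merging all regions: the 2 present regions are separate (no shared area or edge), so areas and boundary lengths simply add and each stays a separate island — 2 connected regions; (rotated 5° about Z; rotation is an isometry so areas/perimeters/island counts are preserved). The result has 2 disconnected regions.

2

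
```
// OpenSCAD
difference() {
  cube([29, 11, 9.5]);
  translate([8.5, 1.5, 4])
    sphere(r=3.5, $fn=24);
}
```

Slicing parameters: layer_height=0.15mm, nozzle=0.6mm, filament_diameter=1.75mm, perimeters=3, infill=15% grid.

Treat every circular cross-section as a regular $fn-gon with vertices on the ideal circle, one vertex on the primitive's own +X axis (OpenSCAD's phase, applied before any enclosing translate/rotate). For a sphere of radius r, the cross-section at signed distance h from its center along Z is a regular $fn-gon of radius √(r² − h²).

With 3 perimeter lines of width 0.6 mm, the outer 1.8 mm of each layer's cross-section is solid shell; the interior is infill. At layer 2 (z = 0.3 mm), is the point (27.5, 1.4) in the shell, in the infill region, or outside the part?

At z = 0.3 mm: the cube is present — its section is the full 29×11 rectangle; the sphere at (8.5, 1.5) does not reach this height (|z−center|=3.700 > r=3.5); Taking the first minus the rest: none of the subtracted shapes is present at this height, so the 29×11 cube is unchanged — 1 connected region. Overall, the cross-section is a single solid region. The nearest boundary edge runs (0.00, 0.00)→(29.00, 0.00); distance from the point to it = 1.40 mm. The point is inside the cross-section, 1.40 mm from the nearest boundary — within the 1.8 mm shell band (3 × 0.6).

shell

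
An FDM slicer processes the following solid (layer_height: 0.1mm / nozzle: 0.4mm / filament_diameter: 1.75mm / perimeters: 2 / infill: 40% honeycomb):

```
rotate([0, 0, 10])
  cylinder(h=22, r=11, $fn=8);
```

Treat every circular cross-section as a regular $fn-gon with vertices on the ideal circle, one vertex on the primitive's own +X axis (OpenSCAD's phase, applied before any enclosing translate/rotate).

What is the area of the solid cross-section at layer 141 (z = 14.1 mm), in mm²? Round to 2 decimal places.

342.24 mm²

At z = 14.1 mm: the cylinder: section is a regular 8-gon, circumradius r=11 (area = (8/2)·11.000²·sin(360°/8) = 342.24 mm²); (whole slice rotated 10° about Z — lengths, areas and connectivity unchanged). Overall, the cross-section is a single solid region. Net area = 342.24 mm².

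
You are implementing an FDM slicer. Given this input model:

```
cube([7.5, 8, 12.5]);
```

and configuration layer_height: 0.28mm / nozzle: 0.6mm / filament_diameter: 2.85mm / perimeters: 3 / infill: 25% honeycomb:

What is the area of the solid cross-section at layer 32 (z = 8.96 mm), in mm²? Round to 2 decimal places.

At z = 8.96 mm: the 7.5×8 cube contributes its full rectangle (area 60.00 mm²). Overall, the cross-section is a single solid region. Net area = 60.00 mm².

60.00 mm²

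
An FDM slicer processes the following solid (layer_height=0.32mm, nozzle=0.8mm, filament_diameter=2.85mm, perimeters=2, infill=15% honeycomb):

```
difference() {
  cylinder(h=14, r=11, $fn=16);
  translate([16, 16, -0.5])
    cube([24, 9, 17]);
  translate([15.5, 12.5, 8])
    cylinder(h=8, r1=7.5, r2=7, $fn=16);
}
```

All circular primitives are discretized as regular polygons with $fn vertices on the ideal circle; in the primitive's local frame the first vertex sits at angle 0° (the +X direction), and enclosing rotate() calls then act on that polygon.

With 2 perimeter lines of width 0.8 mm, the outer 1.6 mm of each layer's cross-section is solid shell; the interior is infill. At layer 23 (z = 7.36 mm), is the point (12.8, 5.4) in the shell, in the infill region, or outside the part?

outside

At z = 7.36 mm: the r=11 cylinder contributes a regular 16-gon of circumradius 11; the cube at (16, 16) is present — its section is the full 24×9 rectangle; the cone at (15.5, 12.5) is absent (z outside [8, 16]); Subtracting the remaining from the first: starting from the r=11 cylinder, the 24×9 cube at (16, 16) misses the remaining region (no effect) — 1 connected region. Overall, the cross-section is a single solid region. The nearest boundary edge runs (7.78, 7.78)→(10.16, 4.21); distance from the point to it = 2.89 mm. The point is not inside any of the regions above, so it lies outside the cross-section (2.89 mm from the nearest boundary).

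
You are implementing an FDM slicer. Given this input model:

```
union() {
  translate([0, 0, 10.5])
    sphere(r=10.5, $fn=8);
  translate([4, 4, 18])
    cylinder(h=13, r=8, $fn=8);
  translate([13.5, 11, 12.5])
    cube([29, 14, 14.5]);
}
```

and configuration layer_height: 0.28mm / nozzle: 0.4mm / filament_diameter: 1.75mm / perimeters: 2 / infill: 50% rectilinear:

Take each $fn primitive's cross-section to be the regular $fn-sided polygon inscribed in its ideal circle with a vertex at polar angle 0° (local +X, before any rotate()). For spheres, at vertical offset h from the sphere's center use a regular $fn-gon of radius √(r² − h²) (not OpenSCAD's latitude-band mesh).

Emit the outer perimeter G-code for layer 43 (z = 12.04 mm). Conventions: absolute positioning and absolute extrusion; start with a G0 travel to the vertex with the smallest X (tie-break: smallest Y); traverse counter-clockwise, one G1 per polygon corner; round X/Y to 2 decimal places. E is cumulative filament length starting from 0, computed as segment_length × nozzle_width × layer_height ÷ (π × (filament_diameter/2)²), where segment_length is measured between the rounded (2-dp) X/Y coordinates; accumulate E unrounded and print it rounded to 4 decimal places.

G0 X-10.39 Y0.00 Z12.04
G1 X-7.34 Y-7.34 E0.3701
G1 X0.00 Y-10.39 E0.7402
G1 X7.34 Y-7.34 E1.1103
G1 X10.39 Y0.00 E1.4805
G1 X7.34 Y7.34 E1.8506
G1 X0.00 Y10.39 E2.2207
G1 X-7.34 Y7.34 E2.5908
G1 X-10.39 Y0.00 E2.9609

At z = 12.04 mm: the sphere: section is a regular 8-gon, circumradius = √(r²−h²) = √(10.5²−1.54²) = 10.386; the cylinder at (4, 4) is not intersected at this z (z outside [18, 31]); the cube at (13.5, 11) is absent (z outside [12.5, 27]); Combining (union): only the r=10.5 sphere is present, so the union is just that shape — 1 connected region. The outline is a single polygon with 8 vertices. Extrusion per mm of travel: 0.4 × 0.28 / (π × 0.875²) = 0.046564. Accumulating E over each segment gives final E = 2.9609.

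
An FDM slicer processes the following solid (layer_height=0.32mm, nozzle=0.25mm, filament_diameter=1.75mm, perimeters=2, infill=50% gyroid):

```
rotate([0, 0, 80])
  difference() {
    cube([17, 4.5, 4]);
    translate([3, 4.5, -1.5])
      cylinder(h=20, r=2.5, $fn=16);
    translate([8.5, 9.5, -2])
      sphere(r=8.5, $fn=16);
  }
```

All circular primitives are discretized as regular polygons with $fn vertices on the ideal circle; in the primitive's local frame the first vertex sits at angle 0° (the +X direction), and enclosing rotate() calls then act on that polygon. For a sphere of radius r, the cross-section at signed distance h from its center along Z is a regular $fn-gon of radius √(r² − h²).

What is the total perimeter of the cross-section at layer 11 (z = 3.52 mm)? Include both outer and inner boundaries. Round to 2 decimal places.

At z = 3.52 mm: the cube (footprint 17×4.5) is included at this height (perimeter 43.00 mm); the r=2.5 cylinder at (3, 4.5) contributes a regular 16-gon of circumradius 2.5 (perimeter = 2·16·2.500·sin(180°/16) = 15.61 mm); the r=8.5 sphere at (8.5, 9.5) contributes a regular 16-gon of circumradius √(8.5²−5.52²) = 6.464 (perimeter = 2·16·6.464·sin(180°/16) = 40.35 mm); Taking the first minus the rest: starting from the 17×4.5 cube, the r=2.5 cylinder at (3, 4.5) partially overlaps it — only the 9.57 mm² overlap (of its 19.13 mm²) is removed, clipping the outline; the r=8.5 sphere at (8.5, 9.5) partially overlaps it — only the 7.18 mm² overlap (of its 127.91 mm²) is removed, clipping the outline — boundary = 45.87 mm; (rotated 80° about Z; rotation is an isometry so areas/perimeters/island counts are preserved). Overall, the cross-section is a single solid region. Total boundary length (outer) = 45.87 mm.

45.87 mm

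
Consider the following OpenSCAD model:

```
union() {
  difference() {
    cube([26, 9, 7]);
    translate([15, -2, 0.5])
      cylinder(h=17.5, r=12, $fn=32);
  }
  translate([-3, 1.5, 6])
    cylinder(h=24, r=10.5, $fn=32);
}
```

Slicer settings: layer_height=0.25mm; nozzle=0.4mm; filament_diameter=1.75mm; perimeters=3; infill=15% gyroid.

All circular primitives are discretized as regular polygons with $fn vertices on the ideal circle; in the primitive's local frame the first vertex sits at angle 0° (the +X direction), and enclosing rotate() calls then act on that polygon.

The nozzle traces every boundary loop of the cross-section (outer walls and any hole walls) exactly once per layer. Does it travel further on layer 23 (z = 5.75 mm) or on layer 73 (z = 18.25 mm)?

layer 73 (z = 18.25 mm)

Layer 23 (z = 5.75): the cube (footprint 26×9) is included at this height (perimeter 70.00 mm); the r=12 cylinder at (15, -2) gives a regular 32-gon of circumradius 12 (constant along its height) (perimeter = 2·32·12.000·sin(180°/32) = 75.28 mm); After the difference (first − rest): starting from the 26×9 cube, the r=12 cylinder at (15, -2) partially overlaps it — only the 169.82 mm² overlap (of its 449.49 mm²) is removed, clipping the outline — boundary = 55.90 mm; the cylinder at (-3, 1.5) is not intersected at this z (z outside [6, 30]); Combining (union): only that combined region is present, so the union is just that shape — boundary = 55.90 mm. So its perimeter = 55.90 mm. Layer 73 (z = 18.25): the cube does not reach this height (z outside [0, 7]); the cylinder at (15, -2) is not intersected at this z (z outside [0.5, 18]); Taking the first minus the rest: the first operand is absent here, so nothing remains; the r=10.5 cylinder at (-3, 1.5) contributes a regular 32-gon of circumradius 10.5 (perimeter = 2·32·10.500·sin(180°/32) = 65.87 mm); Merging all regions: only the r=10.5 cylinder at (-3, 1.5) is present, so the union is just that shape — boundary = 65.87 mm. So its perimeter = 65.87 mm. Layer 73 is larger (65.87 vs 55.90 mm).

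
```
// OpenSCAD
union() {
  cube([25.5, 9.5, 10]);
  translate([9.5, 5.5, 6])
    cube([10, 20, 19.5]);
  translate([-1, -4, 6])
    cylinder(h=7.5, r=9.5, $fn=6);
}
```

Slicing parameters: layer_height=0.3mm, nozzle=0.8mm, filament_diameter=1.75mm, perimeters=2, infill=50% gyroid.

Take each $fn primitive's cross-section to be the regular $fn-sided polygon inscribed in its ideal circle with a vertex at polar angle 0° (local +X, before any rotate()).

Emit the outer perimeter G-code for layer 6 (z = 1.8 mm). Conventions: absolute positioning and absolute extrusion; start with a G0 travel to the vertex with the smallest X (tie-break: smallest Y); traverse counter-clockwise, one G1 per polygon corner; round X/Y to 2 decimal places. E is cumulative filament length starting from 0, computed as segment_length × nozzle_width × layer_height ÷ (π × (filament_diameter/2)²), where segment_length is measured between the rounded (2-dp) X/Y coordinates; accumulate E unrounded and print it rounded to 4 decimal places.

At z = 1.8 mm: the 25.5×9.5 cube contributes its full rectangle; the cube at (9.5, 5.5) is not intersected at this z (z outside [6, 25.5]); the cylinder at (-1, -4) is not intersected at this z (z outside [6, 13.5]); Combining (union): only the 25.5×9.5 cube is present, so the union is just that shape — 1 connected region. The outline is a single polygon with 4 vertices. Extrusion per mm of travel: 0.8 × 0.3 / (π × 0.875²) = 0.099780. Accumulating E over each segment gives final E = 6.9846.

G0 X0.00 Y0.00 Z1.80
G1 X25.50 Y0.00 E2.5444
G1 X25.50 Y9.50 E3.4923
G1 X0.00 Y9.50 E6.0367
G1 X0.00 Y0.00 E6.9846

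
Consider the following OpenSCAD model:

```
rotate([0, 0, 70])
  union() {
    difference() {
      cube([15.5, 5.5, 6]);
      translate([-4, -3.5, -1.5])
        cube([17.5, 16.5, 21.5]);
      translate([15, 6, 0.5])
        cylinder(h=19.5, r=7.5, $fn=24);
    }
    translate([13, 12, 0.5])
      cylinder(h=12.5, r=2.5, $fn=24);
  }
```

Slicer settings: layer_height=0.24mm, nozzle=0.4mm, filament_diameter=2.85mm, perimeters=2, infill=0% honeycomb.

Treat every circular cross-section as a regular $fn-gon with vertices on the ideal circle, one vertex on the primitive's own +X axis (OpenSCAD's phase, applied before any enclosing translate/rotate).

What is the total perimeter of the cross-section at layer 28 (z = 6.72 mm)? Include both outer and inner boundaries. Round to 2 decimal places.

15.66 mm

At z = 6.72 mm: the cube does not reach this height (z outside [0, 6]); the cube at (-4, -3.5) (footprint 17.5×16.5) is included at this height (perimeter 68.00 mm); the r=7.5 cylinder at (15, 6) gives a regular 24-gon of circumradius 7.5 (constant along its height) (perimeter = 2·24·7.500·sin(180°/24) = 46.99 mm); Subtracting the remaining from the first: the first operand is absent here, so nothing remains; the r=2.5 cylinder at (13, 12) contributes a regular 24-gon of circumradius 2.5 (perimeter = 2·24·2.500·sin(180°/24) = 15.66 mm); Taking the union: only the r=2.5 cylinder at (13, 12) is present, so the union is just that shape — boundary = 15.66 mm; (rotated 70° about Z; rotation is an isometry so areas/perimeters/island counts are preserved). Overall, the cross-section is a single solid region. Total boundary length (outer) = 15.66 mm.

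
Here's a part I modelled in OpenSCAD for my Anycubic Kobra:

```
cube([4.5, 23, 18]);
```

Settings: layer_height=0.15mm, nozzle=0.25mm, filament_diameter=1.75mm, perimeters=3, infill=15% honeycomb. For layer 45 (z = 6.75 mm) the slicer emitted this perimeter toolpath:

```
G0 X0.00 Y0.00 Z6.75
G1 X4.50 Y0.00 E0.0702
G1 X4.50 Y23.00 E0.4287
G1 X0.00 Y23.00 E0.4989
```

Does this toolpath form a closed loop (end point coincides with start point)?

no

Start point (G0): (0.00, 0.00). End point (last G1): the path does not return to the start — open.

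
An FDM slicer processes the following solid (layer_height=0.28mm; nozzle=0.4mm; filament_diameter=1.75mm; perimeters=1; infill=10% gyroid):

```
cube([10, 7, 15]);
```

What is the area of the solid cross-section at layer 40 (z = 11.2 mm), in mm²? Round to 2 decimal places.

70.00 mm²

At z = 11.2 mm: the cube (footprint 10×7) is included at this height (area 70.00 mm²). Overall, the cross-section is a single solid region. Net area = 70.00 mm².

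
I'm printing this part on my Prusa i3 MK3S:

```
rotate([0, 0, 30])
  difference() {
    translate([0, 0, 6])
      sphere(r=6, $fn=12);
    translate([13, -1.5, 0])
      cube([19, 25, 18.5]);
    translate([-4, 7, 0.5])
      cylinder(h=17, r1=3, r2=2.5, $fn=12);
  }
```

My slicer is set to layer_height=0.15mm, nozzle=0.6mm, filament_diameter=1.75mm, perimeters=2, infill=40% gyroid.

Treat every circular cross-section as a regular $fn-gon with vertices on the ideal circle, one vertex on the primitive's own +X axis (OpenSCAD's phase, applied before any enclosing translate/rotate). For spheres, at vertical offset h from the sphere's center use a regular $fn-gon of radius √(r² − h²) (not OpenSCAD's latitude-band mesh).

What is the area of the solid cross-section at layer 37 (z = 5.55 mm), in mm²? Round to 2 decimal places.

At z = 5.55 mm: the sphere: section is a regular 12-gon, circumradius = √(r²−h²) = √(6²−0.45²) = 5.983 (area = (12/2)·5.983²·sin(360°/12) = 107.39 mm²); the cube at (13, -1.5) is present — its section is the full 19×25 rectangle (area 475.00 mm²); the cone at (-4, 7): at t=0.297 of its height the radius interpolates to r₁+(r₂−r₁)t = 2.851, giving a regular 12-gon of that circumradius (area = (12/2)·2.851²·sin(360°/12) = 24.39 mm²); Taking the first minus the rest: starting from the r=6 sphere (107.39 mm²), the 19×25 cube at (13, -1.5) misses the remaining region (no effect); the cone at (-4, 7) partially overlaps it — only the 1.11 mm² overlap (of its 24.39 mm²) is removed, clipping the outline — area = 106.28 mm²; (whole slice rotated 30° about Z — lengths, areas and connectivity unchanged). Overall, the cross-section is a single solid region. Net area = 106.28 mm².

106.28 mm²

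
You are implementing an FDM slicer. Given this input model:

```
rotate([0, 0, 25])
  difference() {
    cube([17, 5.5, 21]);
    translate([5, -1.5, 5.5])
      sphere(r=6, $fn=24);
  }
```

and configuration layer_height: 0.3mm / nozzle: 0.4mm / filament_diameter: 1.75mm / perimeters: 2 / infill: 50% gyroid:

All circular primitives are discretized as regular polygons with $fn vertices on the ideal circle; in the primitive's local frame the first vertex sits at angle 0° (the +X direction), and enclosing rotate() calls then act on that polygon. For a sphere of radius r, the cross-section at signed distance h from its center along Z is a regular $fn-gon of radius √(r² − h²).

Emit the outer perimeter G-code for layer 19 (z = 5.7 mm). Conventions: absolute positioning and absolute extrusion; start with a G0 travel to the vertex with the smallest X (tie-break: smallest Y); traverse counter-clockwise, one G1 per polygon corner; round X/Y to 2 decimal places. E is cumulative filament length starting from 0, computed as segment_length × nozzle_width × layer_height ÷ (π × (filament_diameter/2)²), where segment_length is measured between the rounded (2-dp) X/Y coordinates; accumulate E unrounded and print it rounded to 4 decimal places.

At z = 5.7 mm: the cube is present — its section is the full 17×5.5 rectangle; the sphere at (5, -1.5): section is a regular 24-gon, circumradius = √(r²−h²) = √(6²−0.2²) = 5.997; After the difference (first − rest): starting from the 17×5.5 cube, the r=6 sphere at (5, -1.5) partially overlaps it — only the 37.37 mm² overlap (of its 111.69 mm²) is removed, clipping the outline — 1 connected region; (rotated 25° about Z; rotation is an isometry so areas/perimeters/island counts are preserved). The outline is a single polygon with 14 vertices. Extrusion per mm of travel: 0.4 × 0.3 / (π × 0.875²) = 0.049890. Accumulating E over each segment gives final E = 2.3086.

G0 X-2.32 Y4.98 Z5.70
G1 X-0.74 Y1.59 E0.1866
G1 X-0.47 Y2.80 E0.2484
G1 X0.25 Y4.19 E0.3265
G1 X1.31 Y5.35 E0.4049
G1 X2.63 Y6.19 E0.4830
G1 X4.12 Y6.66 E0.5609
G1 X5.69 Y6.73 E0.6394
G1 X7.22 Y6.39 E0.7175
G1 X8.61 Y5.67 E0.7956
G1 X9.76 Y4.61 E0.8737
G1 X9.79 Y4.56 E0.8766
G1 X15.41 Y7.18 E1.1859
G1 X13.08 Y12.17 E1.4607
G1 X-2.32 Y4.98 E2.3086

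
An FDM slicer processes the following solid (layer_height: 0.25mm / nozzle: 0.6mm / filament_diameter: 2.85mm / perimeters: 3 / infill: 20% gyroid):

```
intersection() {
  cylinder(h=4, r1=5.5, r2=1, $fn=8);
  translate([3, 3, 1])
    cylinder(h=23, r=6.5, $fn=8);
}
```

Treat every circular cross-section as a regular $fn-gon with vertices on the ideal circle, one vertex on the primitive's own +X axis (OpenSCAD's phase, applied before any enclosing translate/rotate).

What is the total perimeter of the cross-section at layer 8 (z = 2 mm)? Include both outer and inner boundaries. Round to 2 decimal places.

18.38 mm

At z = 2 mm: the cone (r1=5.5→r2=1) has section circumradius 3.250 here — a regular 8-gon (perimeter = 2·8·3.250·sin(180°/8) = 19.90 mm); the r=6.5 cylinder at (3, 3) contributes a regular 8-gon of circumradius 6.5 (perimeter = 2·8·6.500·sin(180°/8) = 39.80 mm); Taking the intersection: the r=6.5 cylinder at (3, 3) partially overlaps the cone; clipping to the common part keeps 24.82 mm² — boundary = 18.38 mm. Overall, the cross-section is a single solid region. Total boundary length (outer) = 18.38 mm.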